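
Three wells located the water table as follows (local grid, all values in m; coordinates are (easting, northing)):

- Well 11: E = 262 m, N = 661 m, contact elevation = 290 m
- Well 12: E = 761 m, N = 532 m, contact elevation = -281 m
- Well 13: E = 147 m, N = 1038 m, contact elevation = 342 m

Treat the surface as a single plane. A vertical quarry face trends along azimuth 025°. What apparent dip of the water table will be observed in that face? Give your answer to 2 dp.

Let the plane be z = a·E + b·N + c.
Well 12−Well 11: 499a − 129b = −571;  Well 13−Well 11: −115a + 377b = 52.
Solving gives a = −1.20354, b = −0.22920.
Unit vector along 025° is (sin 25°, cos 25°) = (0.4226, 0.9063).
Slope in that direction = a·(0.4226) + b·(0.9063) = −0.71636.
Apparent dip = arctan|0.71636| = 35.62° (true dip is 50.8°, so apparent ≤ true as expected).

35.62°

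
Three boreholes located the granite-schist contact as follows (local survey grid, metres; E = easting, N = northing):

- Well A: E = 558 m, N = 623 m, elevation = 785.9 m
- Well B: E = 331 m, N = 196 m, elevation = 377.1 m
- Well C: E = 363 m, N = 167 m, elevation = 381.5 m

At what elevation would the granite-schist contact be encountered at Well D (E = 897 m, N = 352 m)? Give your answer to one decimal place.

Let the plane be z = a·E + b·N + c.
Well B−Well A: −227a − 427b = −408.8;  Well C−Well A: −195a − 456b = −404.4.
Solving gives a = 0.67832, b = 0.59677.
Then c = 785.9 − a·558 − b·623 = 35.61.
At (897, 352): z = 608.5 + 210.1 + 35.61 = 854.1 m.

854.1 m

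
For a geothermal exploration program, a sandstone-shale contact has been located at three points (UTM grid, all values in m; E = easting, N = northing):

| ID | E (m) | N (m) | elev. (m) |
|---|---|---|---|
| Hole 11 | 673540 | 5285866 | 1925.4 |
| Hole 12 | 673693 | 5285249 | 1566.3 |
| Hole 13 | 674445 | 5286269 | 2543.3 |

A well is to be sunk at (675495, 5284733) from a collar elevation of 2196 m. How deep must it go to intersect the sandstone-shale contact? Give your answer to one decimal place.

Let the plane be z = a·E + b·N + c.
Hole 12−Hole 11: 153a − 617b = −359.1;  Hole 13−Hole 11: 905a + 403b = 617.9.
Solving gives a = 0.381468089, b = 0.676603918.
Then c = 1925.4 − a·673540 − b·5285866 = −3831446.26.
At (675495, 5284733): z_contact = 257679.79 + 3575671.06 − 3831446.26 = 1904.58 m.
Depth below ground = 2196 − 1904.58 = 291.4 m.

291.4 m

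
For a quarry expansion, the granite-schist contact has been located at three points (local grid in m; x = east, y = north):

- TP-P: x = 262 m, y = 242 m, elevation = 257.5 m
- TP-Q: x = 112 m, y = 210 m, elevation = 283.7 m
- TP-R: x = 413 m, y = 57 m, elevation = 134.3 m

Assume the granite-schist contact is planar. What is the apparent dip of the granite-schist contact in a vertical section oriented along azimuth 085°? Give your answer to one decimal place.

Two edge vectors: TP-P→TP-Q = (-150, -32, 26.2), TP-P→TP-R = (151, -185, -123.2).
Normal n = (TP-P→TP-Q) × (TP-P→TP-R) = (8789.4, -14523.8, 32582).
So ∂z/∂x = −n_x/n_z = −0.26976 and ∂z/∂y = −n_y/n_z = 0.44576.
Unit vector along 085° is (sin 85°, cos 85°) = (0.9962, 0.0872).
Slope in that direction = a·(0.9962) + b·(0.0872) = −0.22989.
Apparent dip = arctan|0.22989| = 12.9° (true dip is 27.5°, so apparent ≤ true as expected).

12.9°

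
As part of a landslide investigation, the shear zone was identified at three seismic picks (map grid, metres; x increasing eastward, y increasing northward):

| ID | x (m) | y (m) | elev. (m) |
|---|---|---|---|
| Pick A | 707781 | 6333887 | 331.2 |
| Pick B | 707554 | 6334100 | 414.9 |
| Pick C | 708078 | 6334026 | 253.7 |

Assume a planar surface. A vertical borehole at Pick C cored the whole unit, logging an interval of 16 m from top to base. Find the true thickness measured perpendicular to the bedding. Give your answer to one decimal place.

15.3 m

Let the plane be z = a·x + b·y + c.
Pick B−Pick A: −227a + 213b = 83.7;  Pick C−Pick A: 297a + 139b = −77.5.
Solving gives a = −0.29681, b = 0.07664.
|∇z| = √(a²+b²) = 0.30655, so dip δ = arctan(0.30655) = 17.04°.
True thickness = vertical thickness × cos δ = 16 × cos 17.04° = 15.3 m.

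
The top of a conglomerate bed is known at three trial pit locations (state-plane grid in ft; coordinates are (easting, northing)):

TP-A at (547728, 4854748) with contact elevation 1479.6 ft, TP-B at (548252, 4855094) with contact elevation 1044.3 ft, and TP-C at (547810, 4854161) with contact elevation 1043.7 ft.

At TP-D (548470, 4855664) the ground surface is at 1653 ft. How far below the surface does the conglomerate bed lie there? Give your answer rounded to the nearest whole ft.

545 ft

Two edge vectors: TP-A→TP-B = (524, 346, -435.3), TP-A→TP-C = (82, -587, -435.9).
Normal n = (TP-A→TP-B) × (TP-A→TP-C) = (-406342.5, 192717, -335960).
So ∂z/∂E = −n_x/n_z = −1.20949667 and ∂z/∂N = −n_y/n_z = 0.57363079.
Intercept c from TP-A: 1479.6 + 662475.19 − 2784832.93 = −2120878.14.
At (548470, 4855664): z_contact = −663372.6 + 2785358.4 − 2120878.14 = 1107.6 ft.
Depth below ground = 1653 − 1107.6 = 545 ft.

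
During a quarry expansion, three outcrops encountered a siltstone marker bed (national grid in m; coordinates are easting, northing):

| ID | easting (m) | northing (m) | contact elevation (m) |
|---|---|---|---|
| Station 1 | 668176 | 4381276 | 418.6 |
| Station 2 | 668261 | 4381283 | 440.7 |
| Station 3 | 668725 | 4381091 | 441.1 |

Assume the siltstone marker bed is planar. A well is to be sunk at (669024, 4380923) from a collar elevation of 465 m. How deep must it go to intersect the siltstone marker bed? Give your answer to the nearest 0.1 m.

Two edge vectors: Station 1→Station 2 = (85, 7, 22.1), Station 1→Station 3 = (549, -185, 22.5).
Normal n = (Station 1→Station 2) × (Station 1→Station 3) = (4246, 10220.4, -19568).
So ∂z/∂easting = −n_x/n_z = 0.216986917 and ∂z/∂northing = −n_y/n_z = 0.522301717.
Intercept c from Station 1: 418.6 − 144985.45 − 2288347.98 = −2432914.83.
At (669024, 4380923): z_contact = 145169.46 + 2288163.61 − 2432914.83 = 418.23 m.
Depth below ground = 465 − 418.23 = 46.8 m.

46.8 m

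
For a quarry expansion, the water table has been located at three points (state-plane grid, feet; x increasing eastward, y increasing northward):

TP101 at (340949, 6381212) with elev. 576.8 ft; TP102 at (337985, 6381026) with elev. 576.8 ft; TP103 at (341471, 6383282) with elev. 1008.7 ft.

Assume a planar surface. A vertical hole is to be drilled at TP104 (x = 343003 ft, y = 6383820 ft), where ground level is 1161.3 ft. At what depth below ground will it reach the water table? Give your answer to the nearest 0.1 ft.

58.9 ft

Let the plane be z = a·x + b·y + c.
TP102−TP101: −2964a − 186b = 0;  TP103−TP101: 522a + 2070b = 431.9.
Solving gives a = −0.013303782, b = 0.212002210.
Then c = 576.8 − a·340949 − b·6381212 = −1347718.33.
At (343003, 6383820): z_contact = −4563.24 + 1353383.95 − 1347718.33 = 1102.38 ft.
Depth below ground = 1161.3 − 1102.38 = 58.9 ft.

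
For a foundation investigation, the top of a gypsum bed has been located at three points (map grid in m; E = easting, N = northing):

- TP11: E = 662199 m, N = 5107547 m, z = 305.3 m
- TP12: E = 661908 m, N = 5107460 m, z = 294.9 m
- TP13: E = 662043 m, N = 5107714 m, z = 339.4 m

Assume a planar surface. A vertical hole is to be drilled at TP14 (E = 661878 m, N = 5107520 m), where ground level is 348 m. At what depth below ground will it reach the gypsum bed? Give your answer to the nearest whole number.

Two edge vectors: TP11→TP12 = (-291, -87, -10.4), TP11→TP13 = (-156, 167, 34.1).
Normal n = (TP11→TP12) × (TP11→TP13) = (-1229.9, 11545.5, -62169).
So ∂z/∂E = −n_x/n_z = −0.01978317 and ∂z/∂N = −n_y/n_z = 0.18571153.
Intercept c from TP11: 305.3 + 13100.40 − 948530.36 = −935124.66.
At (661878, 5107520): z_contact = −13094.0 + 948525.3 − 935124.66 = 306.6 m.
Depth below ground = 348 − 306.6 = 41 m.

41 m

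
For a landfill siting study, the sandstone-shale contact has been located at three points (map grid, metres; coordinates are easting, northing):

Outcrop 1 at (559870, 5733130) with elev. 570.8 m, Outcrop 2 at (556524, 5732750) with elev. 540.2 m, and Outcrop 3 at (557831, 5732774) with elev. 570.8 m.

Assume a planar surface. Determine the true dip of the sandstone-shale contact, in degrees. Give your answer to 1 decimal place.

8.6°

Two edge vectors: Outcrop 1→Outcrop 2 = (-3346, -380, -30.6), Outcrop 1→Outcrop 3 = (-2039, -356, 0).
Normal n = (Outcrop 1→Outcrop 2) × (Outcrop 1→Outcrop 3) = (-10893.6, 62393.4, 416356).
So ∂z/∂easting = −n_x/n_z = 0.02616 and ∂z/∂northing = −n_y/n_z = −0.14986.
Gradient magnitude |∇z| = √(a² + b²) = √(0.00068 + 0.02246) = 0.15212.
True dip = arctan(0.15212) = 8.6°, dipping toward N (azimuth ≈ 350°).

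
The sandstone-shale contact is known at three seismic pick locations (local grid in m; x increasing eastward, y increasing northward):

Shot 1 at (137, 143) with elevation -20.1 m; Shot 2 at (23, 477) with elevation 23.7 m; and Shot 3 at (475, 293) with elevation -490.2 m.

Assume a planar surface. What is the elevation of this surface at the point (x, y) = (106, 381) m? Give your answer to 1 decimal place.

Two edge vectors: Shot 1→Shot 2 = (-114, 334, 43.8), Shot 1→Shot 3 = (338, 150, -470.1).
Normal n = (Shot 1→Shot 2) × (Shot 1→Shot 3) = (-163583.4, -38787, -129992).
So ∂z/∂x = −n_x/n_z = −1.25841 and ∂z/∂y = −n_y/n_z = −0.29838.
Intercept c from Shot 1: -20.1 + 172.40 + 42.67 = 194.97.
At (106, 381): z = −133.4 − 113.7 + 194.97 = -52.1 m.

-52.1 m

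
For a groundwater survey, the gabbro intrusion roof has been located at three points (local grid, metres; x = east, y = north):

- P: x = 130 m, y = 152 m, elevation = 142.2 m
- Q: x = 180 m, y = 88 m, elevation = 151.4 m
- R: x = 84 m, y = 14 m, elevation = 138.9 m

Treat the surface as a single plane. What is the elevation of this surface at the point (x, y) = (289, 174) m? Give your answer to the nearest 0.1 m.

Let the plane be z = a·x + b·y + c.
Q−P: 50a − 64b = 9.2;  R−P: −46a − 138b = −3.3.
Solving gives a = 0.15043, b = −0.02623.
Then c = 142.2 − a·130 − b·152 = 126.63.
At (289, 174): z = 43.5 − 4.6 + 126.63 = 165.5 m.

165.5 m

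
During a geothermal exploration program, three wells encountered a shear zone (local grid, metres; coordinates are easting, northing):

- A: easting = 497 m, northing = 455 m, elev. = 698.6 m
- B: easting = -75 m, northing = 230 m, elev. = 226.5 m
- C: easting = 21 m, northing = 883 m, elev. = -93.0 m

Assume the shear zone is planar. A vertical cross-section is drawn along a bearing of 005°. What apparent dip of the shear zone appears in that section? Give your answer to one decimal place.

Let the plane be z = a·easting + b·northing + c.
B−A: −572a − 225b = −472.1;  C−A: −476a + 428b = −791.6.
Solving gives a = 1.08028, b = −0.64810.
Unit vector along 005° is (sin 5°, cos 5°) = (0.0872, 0.9962).
Slope in that direction = a·(0.0872) + b·(0.9962) = −0.55148.
Apparent dip = arctan|0.55148| = 28.9° (true dip is 51.6°, so apparent ≤ true as expected).

28.9°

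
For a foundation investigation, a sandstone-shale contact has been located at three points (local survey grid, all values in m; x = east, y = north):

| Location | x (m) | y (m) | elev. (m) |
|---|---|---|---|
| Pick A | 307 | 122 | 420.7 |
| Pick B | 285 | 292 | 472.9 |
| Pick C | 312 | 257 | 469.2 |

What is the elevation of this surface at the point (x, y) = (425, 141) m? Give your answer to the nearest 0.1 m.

Let the plane be z = a·x + b·y + c.
Pick B−Pick A: −22a + 170b = 52.2;  Pick C−Pick A: 5a + 135b = 48.5.
Solving gives a = 0.31361, b = 0.34764.
Then c = 420.7 − a·307 − b·122 = 282.01.
At (425, 141): z = 133.3 + 49.0 + 282.01 = 464.3 m.

464.3 m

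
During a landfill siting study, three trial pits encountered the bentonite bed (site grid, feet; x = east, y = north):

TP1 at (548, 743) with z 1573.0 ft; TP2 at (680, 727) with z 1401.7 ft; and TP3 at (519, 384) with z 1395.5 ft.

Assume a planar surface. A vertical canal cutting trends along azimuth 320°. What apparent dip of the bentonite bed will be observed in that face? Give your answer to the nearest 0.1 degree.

Two edge vectors: TP1→TP2 = (132, -16, -171.3), TP1→TP3 = (-29, -359, -177.5).
Normal n = (TP1→TP2) × (TP1→TP3) = (-58656.7, 28397.7, -47852).
So ∂z/∂x = −n_x/n_z = −1.22579 and ∂z/∂y = −n_y/n_z = 0.59345.
Unit vector along 320° is (sin 320°, cos 320°) = (-0.6428, 0.7660).
Slope in that direction = a·(-0.6428) + b·(0.7660) = 1.24253.
Apparent dip = arctan|1.24253| = 51.2° (true dip is 53.7°, so apparent ≤ true as expected).

51.2°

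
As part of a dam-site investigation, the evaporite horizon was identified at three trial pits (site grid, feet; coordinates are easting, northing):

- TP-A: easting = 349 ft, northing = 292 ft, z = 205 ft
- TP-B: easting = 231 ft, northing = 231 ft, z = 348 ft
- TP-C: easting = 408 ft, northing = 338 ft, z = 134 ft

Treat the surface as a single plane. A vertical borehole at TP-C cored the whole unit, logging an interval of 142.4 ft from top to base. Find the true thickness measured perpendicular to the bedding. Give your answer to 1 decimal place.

89.9 ft

Let the plane be z = a·easting + b·northing + c.
TP-B−TP-A: −118a − 61b = 143;  TP-C−TP-A: 59a + 46b = −71.
Solving gives a = −1.22854, b = 0.03226.
|∇z| = √(a²+b²) = 1.22896, so dip δ = arctan(1.22896) = 50.86°.
True thickness = vertical thickness × cos δ = 142.4 × cos 50.86° = 89.9 ft.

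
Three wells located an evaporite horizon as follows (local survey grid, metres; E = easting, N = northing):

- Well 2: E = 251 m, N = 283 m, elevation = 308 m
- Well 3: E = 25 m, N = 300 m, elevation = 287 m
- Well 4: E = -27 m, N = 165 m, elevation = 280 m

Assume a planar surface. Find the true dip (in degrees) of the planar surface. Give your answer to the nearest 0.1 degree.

Two edge vectors: Well 2→Well 3 = (-226, 17, -21), Well 2→Well 4 = (-278, -118, -28).
Normal n = (Well 2→Well 3) × (Well 2→Well 4) = (-2954, -490, 31394).
So ∂z/∂E = −n_x/n_z = 0.09409 and ∂z/∂N = −n_y/n_z = 0.01561.
Gradient magnitude |∇z| = √(a² + b²) = √(0.00885 + 0.00024) = 0.09538.
True dip = arctan(0.09538) = 5.4°, dipping toward W (azimuth ≈ 261°).

5.4°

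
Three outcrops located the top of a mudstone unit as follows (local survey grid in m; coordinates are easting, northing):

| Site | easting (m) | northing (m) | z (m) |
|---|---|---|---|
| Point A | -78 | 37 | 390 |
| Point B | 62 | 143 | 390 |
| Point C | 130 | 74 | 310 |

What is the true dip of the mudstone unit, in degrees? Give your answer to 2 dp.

39.79°

Two edge vectors: Point A→Point B = (140, 106, 0), Point A→Point C = (208, 37, -80).
Normal n = (Point A→Point B) × (Point A→Point C) = (-8480, 11200, -16868).
So ∂z/∂easting = −n_x/n_z = −0.50273 and ∂z/∂northing = −n_y/n_z = 0.66398.
Gradient magnitude |∇z| = √(a² + b²) = √(0.25273 + 0.44087) = 0.83283.
True dip = arctan(0.83283) = 39.79°, dipping toward SE (azimuth ≈ 143°).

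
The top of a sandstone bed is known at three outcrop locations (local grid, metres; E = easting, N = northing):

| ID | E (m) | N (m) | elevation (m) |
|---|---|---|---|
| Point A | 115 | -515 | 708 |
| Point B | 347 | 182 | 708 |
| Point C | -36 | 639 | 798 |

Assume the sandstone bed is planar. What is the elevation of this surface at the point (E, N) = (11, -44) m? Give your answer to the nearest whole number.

Two edge vectors: Point A→Point B = (232, 697, 0), Point A→Point C = (-151, 1154, 90).
Normal n = (Point A→Point B) × (Point A→Point C) = (62730, -20880, 372975).
So ∂z/∂E = −n_x/n_z = −0.16819 and ∂z/∂N = −n_y/n_z = 0.05598.
Intercept c from Point A: 708 + 19.34 + 28.83 = 756.17.
At (11, -44): z = −1.9 − 2.5 + 756.17 = 751.9 m.

752 m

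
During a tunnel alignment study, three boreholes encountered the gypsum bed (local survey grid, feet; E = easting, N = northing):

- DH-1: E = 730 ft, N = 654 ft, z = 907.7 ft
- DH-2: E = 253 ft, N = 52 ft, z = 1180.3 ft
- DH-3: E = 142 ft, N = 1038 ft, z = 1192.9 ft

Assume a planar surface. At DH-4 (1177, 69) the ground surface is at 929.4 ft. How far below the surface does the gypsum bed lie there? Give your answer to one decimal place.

Let the plane be z = a·E + b·N + c.
DH-2−DH-1: −477a − 602b = 272.6;  DH-3−DH-1: −588a + 384b = 285.2.
Solving gives a = −0.514515, b = −0.045143.
Then c = 907.7 − a·730 − b·654 = 1312.82.
At (1177, 69): z_contact = −605.58 − 3.11 + 1312.82 = 704.12 ft.
Depth below ground = 929.4 − 704.12 = 225.3 ft.

225.3 ft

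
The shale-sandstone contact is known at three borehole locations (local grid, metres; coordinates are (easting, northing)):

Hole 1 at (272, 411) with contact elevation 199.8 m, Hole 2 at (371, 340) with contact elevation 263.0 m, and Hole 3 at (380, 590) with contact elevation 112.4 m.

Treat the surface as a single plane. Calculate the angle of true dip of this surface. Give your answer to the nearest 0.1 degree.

32.7°

Two edge vectors: Hole 1→Hole 2 = (99, -71, 63.2), Hole 1→Hole 3 = (108, 179, -87.4).
Normal n = (Hole 1→Hole 2) × (Hole 1→Hole 3) = (-5107.4, 15478.2, 25389).
So ∂z/∂E = −n_x/n_z = 0.20117 and ∂z/∂N = −n_y/n_z = −0.60964.
Gradient magnitude |∇z| = √(a² + b²) = √(0.04047 + 0.37166) = 0.64197.
True dip = arctan(0.64197) = 32.7°, dipping toward NNW (azimuth ≈ 342°).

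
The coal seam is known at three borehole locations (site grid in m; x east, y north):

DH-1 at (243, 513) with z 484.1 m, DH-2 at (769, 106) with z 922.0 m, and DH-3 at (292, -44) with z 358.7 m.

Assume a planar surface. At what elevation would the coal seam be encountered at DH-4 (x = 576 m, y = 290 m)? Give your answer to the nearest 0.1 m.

Two edge vectors: DH-1→DH-2 = (526, -407, 437.9), DH-1→DH-3 = (49, -557, -125.4).
Normal n = (DH-1→DH-2) × (DH-1→DH-3) = (294948.1, 87417.5, -273039).
So ∂z/∂x = −n_x/n_z = 1.08024 and ∂z/∂y = −n_y/n_z = 0.32016.
Intercept c from DH-1: 484.1 − 262.50 − 164.24 = 57.36.
At (576, 290): z = 622.2 + 92.8 + 57.36 = 772.4 m.

772.4 m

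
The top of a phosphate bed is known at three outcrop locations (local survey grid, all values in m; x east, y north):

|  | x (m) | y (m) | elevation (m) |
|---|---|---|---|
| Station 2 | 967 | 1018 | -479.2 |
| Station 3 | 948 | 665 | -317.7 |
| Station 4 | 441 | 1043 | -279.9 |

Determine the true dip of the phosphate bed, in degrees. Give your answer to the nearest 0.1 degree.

Two edge vectors: Station 2→Station 3 = (-19, -353, 161.5), Station 2→Station 4 = (-526, 25, 199.3).
Normal n = (Station 2→Station 3) × (Station 2→Station 4) = (-74390.4, -81162.3, -186153).
So ∂z/∂x = −n_x/n_z = −0.39962 and ∂z/∂y = −n_y/n_z = −0.43600.
Gradient magnitude |∇z| = √(a² + b²) = √(0.15970 + 0.19009) = 0.59143.
True dip = arctan(0.59143) = 30.6°, dipping toward NE (azimuth ≈ 043°).

30.6°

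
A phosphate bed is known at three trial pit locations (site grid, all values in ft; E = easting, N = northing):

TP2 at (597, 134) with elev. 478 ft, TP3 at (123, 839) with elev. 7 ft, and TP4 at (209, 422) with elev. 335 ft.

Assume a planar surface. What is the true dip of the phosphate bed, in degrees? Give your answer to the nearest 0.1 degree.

41.2°

Let the plane be z = a·E + b·N + c.
TP3−TP2: −474a + 705b = −471;  TP4−TP2: −388a + 288b = −143.
Solving gives a = −0.25420, b = −0.83900.
Gradient magnitude |∇z| = √(a² + b²) = √(0.06462 + 0.70391) = 0.87666.
True dip = arctan(0.87666) = 41.2°, dipping toward NNE (azimuth ≈ 017°).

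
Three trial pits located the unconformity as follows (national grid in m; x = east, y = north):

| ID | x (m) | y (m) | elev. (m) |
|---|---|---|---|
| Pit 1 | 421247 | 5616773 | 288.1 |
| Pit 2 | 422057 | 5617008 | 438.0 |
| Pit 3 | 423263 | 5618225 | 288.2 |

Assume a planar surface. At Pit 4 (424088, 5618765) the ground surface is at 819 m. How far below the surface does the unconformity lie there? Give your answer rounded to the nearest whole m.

507 m

Let the plane be z = a·x + b·y + c.
Pit 2−Pit 1: 810a + 235b = 149.9;  Pit 3−Pit 1: 2016a + 1452b = 0.1.
Solving gives a = 0.30985720, b = −0.43014608.
Then c = 288.1 − a·421247 − b·5616773 = 2285794.57.
At (424088, 5618765): z_contact = 131406.7 − 2416889.7 + 2285794.57 = 311.6 m.
Depth below ground = 819 − 311.6 = 507 m.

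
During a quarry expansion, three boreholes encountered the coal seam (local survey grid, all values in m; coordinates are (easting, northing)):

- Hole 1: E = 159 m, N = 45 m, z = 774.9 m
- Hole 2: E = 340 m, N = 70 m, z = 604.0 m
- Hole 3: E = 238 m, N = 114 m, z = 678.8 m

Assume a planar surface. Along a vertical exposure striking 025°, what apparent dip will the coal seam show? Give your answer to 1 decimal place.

35.5°

Two edge vectors: Hole 1→Hole 2 = (181, 25, -170.9), Hole 1→Hole 3 = (79, 69, -96.1).
Normal n = (Hole 1→Hole 2) × (Hole 1→Hole 3) = (9389.6, 3893, 10514).
So ∂z/∂E = −n_x/n_z = −0.89306 and ∂z/∂N = −n_y/n_z = −0.37027.
Unit vector along 025° is (sin 25°, cos 25°) = (0.4226, 0.9063).
Slope in that direction = a·(0.4226) + b·(0.9063) = −0.71300.
Apparent dip = arctan|0.71300| = 35.5° (true dip is 44.0°, so apparent ≤ true as expected).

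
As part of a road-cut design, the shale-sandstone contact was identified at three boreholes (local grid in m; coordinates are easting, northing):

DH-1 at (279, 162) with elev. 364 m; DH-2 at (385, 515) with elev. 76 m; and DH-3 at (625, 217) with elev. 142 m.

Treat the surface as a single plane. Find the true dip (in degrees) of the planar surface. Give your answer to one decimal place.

40.3°

Two edge vectors: DH-1→DH-2 = (106, 353, -288), DH-1→DH-3 = (346, 55, -222).
Normal n = (DH-1→DH-2) × (DH-1→DH-3) = (-62526, -76116, -116308).
So ∂z/∂easting = −n_x/n_z = −0.53759 and ∂z/∂northing = −n_y/n_z = −0.65443.
Gradient magnitude |∇z| = √(a² + b²) = √(0.28900 + 0.42828) = 0.84693.
True dip = arctan(0.84693) = 40.3°, dipping toward NE (azimuth ≈ 039°).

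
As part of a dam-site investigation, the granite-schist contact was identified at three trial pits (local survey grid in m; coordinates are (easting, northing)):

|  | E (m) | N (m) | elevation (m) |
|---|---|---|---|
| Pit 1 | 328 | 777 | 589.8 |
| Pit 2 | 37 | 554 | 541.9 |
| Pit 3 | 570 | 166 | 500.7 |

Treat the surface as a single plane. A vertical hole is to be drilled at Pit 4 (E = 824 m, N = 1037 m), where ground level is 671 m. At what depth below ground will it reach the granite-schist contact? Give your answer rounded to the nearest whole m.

Let the plane be z = a·E + b·N + c.
Pit 2−Pit 1: −291a − 223b = −47.9;  Pit 3−Pit 1: 242a − 611b = −89.1.
Solving gives a = 0.04055, b = 0.16189.
Then c = 589.8 − a·328 − b·777 = 450.71.
At (824, 1037): z_contact = 33.4 + 167.9 + 450.71 = 652.0 m.
Depth below ground = 671 − 652.0 = 19 m.

19 m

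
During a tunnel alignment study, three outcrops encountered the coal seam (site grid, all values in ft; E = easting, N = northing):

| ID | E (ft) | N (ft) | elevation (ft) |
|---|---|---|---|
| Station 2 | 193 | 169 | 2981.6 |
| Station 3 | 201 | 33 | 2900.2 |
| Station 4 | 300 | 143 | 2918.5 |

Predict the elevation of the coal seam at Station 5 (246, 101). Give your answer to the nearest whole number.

Let the plane be z = a·E + b·N + c.
Station 3−Station 2: 8a − 136b = −81.4;  Station 4−Station 2: 107a − 26b = −63.1.
Solving gives a = −0.45073, b = 0.57202.
Then c = 2981.6 − a·193 − b·169 = 2971.92.
At (246, 101): z = −110.9 + 57.8 + 2971.92 = 2918.8 ft.

2919 ft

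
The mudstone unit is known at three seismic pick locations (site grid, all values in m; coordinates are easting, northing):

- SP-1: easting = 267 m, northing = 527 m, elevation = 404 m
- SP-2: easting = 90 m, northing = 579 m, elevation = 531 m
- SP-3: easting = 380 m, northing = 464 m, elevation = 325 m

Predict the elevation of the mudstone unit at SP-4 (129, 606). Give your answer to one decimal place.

500.3 m

Two edge vectors: SP-1→SP-2 = (-177, 52, 127), SP-1→SP-3 = (113, -63, -79).
Normal n = (SP-1→SP-2) × (SP-1→SP-3) = (3893, 368, 5275).
So ∂z/∂easting = −n_x/n_z = −0.73801 and ∂z/∂northing = −n_y/n_z = −0.06976.
Intercept c from SP-1: 404 + 197.05 + 36.77 = 637.81.
At (129, 606): z = −95.2 − 42.3 + 637.81 = 500.3 m.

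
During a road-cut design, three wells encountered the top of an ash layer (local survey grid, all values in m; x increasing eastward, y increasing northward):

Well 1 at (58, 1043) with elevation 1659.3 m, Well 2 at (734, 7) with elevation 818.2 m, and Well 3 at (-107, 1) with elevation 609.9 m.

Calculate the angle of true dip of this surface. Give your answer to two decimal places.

Let the plane be z = a·x + b·y + c.
Well 2−Well 1: 676a − 1036b = −841.1;  Well 3−Well 1: −165a − 1042b = −1049.4.
Solving gives a = 0.24077, b = 0.96898.
Gradient magnitude |∇z| = √(a² + b²) = √(0.05797 + 0.93891) = 0.99844.
True dip = arctan(0.99844) = 44.96°, dipping toward SSW (azimuth ≈ 194°).

44.96°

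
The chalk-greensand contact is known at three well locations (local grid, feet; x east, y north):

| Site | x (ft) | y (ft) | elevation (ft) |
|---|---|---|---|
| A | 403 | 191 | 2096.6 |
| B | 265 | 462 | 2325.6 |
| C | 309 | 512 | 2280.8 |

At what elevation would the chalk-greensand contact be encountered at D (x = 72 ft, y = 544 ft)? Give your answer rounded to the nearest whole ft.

2584 ft

Two edge vectors: A→B = (-138, 271, 229), A→C = (-94, 321, 184.2).
Normal n = (A→B) × (A→C) = (-23590.8, 3893.6, -18824).
So ∂z/∂x = −n_x/n_z = −1.25323 and ∂z/∂y = −n_y/n_z = 0.20684.
Intercept c from A: 2096.6 + 505.05 − 39.51 = 2562.14.
At (72, 544): z = −90.2 + 112.5 + 2562.14 = 2584.4 ft.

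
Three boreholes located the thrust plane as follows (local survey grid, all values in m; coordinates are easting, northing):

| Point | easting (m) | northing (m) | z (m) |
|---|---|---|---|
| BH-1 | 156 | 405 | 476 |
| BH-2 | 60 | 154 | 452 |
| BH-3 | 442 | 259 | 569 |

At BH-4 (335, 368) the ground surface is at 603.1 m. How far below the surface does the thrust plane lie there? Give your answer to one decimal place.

Let the plane be z = a·easting + b·northing + c.
BH-2−BH-1: −96a − 251b = −24;  BH-3−BH-1: 286a − 146b = 93.
Solving gives a = 0.31289, b = −0.02406.
Then c = 476 − a·156 − b·405 = 436.93.
At (335, 368): z_contact = 104.82 − 8.85 + 436.93 = 532.90 m.
Depth below ground = 603.1 − 532.90 = 70.2 m.

70.2 m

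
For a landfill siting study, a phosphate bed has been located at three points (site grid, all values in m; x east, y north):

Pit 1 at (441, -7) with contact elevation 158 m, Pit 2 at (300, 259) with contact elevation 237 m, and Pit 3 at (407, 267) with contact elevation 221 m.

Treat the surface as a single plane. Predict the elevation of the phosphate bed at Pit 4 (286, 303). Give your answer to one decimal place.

Let the plane be z = a·x + b·y + c.
Pit 2−Pit 1: −141a + 266b = 79;  Pit 3−Pit 1: −34a + 274b = 63.
Solving gives a = −0.16519, b = 0.20943.
Then c = 158 − a·441 − b·-7 = 232.32.
At (286, 303): z = −47.2 + 63.5 + 232.32 = 248.5 m.

248.5 m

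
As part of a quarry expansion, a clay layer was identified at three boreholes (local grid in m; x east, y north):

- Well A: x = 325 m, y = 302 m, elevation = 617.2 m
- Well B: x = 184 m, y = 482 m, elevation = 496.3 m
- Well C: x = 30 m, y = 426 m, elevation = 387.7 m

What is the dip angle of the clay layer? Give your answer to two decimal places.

Let the plane be z = a·x + b·y + c.
Well B−Well A: −141a + 180b = −120.9;  Well C−Well A: −295a + 124b = −229.5.
Solving gives a = 0.73895, b = −0.09282.
Gradient magnitude |∇z| = √(a² + b²) = √(0.54605 + 0.00862) = 0.74476.
True dip = arctan(0.74476) = 36.68°, dipping toward W (azimuth ≈ 277°).

36.68°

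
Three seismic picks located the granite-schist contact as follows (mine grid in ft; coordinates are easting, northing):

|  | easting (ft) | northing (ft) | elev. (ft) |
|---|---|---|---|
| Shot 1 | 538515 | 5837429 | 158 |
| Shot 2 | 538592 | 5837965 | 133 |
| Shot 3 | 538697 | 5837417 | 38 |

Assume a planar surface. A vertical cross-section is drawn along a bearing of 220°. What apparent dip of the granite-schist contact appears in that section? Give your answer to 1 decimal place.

21.1°

Two edge vectors: Shot 1→Shot 2 = (77, 536, -25), Shot 1→Shot 3 = (182, -12, -120).
Normal n = (Shot 1→Shot 2) × (Shot 1→Shot 3) = (-64620, 4690, -98476).
So ∂z/∂easting = −n_x/n_z = −0.65620 and ∂z/∂northing = −n_y/n_z = 0.04763.
Unit vector along 220° is (sin 220°, cos 220°) = (-0.6428, -0.7660).
Slope in that direction = a·(-0.6428) + b·(-0.7660) = 0.38531.
Apparent dip = arctan|0.38531| = 21.1° (true dip is 33.3°, so apparent ≤ true as expected).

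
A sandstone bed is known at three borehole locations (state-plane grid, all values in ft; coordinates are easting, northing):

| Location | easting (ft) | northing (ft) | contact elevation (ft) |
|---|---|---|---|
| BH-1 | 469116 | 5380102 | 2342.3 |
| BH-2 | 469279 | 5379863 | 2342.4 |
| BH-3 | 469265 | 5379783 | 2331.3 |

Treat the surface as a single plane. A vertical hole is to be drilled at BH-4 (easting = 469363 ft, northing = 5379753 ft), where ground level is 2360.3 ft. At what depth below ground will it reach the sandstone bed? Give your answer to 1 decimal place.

Let the plane be z = a·easting + b·northing + c.
BH-2−BH-1: 163a − 239b = 0.1;  BH-3−BH-1: 149a − 319b = −11.
Solving gives a = 0.162388624, b = 0.110331991.
Then c = 2342.3 − a·469116 − b·5380102 = −667434.17.
At (469363, 5379753): z_contact = 76219.21 + 593558.86 − 667434.17 = 2343.90 ft.
Depth below ground = 2360.3 − 2343.90 = 16.4 ft.

16.4 ft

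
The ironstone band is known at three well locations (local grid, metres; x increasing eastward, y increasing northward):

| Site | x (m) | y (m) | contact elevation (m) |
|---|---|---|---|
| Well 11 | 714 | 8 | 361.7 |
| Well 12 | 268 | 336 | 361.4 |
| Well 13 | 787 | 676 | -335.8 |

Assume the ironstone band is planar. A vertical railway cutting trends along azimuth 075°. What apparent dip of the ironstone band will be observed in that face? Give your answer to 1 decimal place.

43.1°

Two edge vectors: Well 11→Well 12 = (-446, 328, -0.3), Well 11→Well 13 = (73, 668, -697.5).
Normal n = (Well 11→Well 12) × (Well 11→Well 13) = (-228579.6, -311106.9, -321872).
So ∂z/∂x = −n_x/n_z = −0.71016 and ∂z/∂y = −n_y/n_z = −0.96655.
Unit vector along 075° is (sin 75°, cos 75°) = (0.9659, 0.2588).
Slope in that direction = a·(0.9659) + b·(0.2588) = −0.93612.
Apparent dip = arctan|0.93612| = 43.1° (true dip is 50.2°, so apparent ≤ true as expected).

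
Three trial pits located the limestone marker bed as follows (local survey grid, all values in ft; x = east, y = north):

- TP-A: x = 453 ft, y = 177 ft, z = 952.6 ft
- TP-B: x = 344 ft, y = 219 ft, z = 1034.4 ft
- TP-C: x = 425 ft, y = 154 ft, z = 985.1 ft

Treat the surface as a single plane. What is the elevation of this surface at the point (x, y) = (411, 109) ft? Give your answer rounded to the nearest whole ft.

1013 ft

Two edge vectors: TP-A→TP-B = (-109, 42, 81.8), TP-A→TP-C = (-28, -23, 32.5).
Normal n = (TP-A→TP-B) × (TP-A→TP-C) = (3246.4, 1252.1, 3683).
So ∂z/∂x = −n_x/n_z = −0.88146 and ∂z/∂y = −n_y/n_z = −0.33997.
Intercept c from TP-A: 952.6 + 399.30 + 60.17 = 1412.07.
At (411, 109): z = −362.3 − 37.1 + 1412.07 = 1012.7 ft.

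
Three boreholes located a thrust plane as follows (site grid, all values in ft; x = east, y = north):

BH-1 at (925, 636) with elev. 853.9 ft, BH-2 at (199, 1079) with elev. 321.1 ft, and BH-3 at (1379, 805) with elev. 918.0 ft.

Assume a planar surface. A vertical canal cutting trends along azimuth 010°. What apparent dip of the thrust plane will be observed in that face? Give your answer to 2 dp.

27.95°

Let the plane be z = a·x + b·y + c.
BH-2−BH-1: −726a + 443b = −532.8;  BH-3−BH-1: 454a + 169b = 64.1.
Solving gives a = 0.36576, b = −0.60329.
Unit vector along 010° is (sin 10°, cos 10°) = (0.1736, 0.9848).
Slope in that direction = a·(0.1736) + b·(0.9848) = −0.53061.
Apparent dip = arctan|0.53061| = 27.95° (true dip is 35.2°, so apparent ≤ true as expected).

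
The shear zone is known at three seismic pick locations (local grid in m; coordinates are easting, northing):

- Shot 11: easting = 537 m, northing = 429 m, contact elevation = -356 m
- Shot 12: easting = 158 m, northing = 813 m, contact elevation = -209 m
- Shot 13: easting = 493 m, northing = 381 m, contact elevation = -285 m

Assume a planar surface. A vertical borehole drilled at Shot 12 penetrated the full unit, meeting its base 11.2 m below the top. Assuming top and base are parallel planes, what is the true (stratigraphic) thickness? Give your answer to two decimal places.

Let the plane be z = a·easting + b·northing + c.
Shot 12−Shot 11: −379a + 384b = 147;  Shot 13−Shot 11: −44a − 48b = 71.
Solving gives a = −0.97811, b = −0.58256.
|∇z| = √(a²+b²) = 1.13846, so dip δ = arctan(1.13846) = 48.70°.
True thickness = vertical thickness × cos δ = 11.2 × cos 48.70° = 7.39 m.

7.39 m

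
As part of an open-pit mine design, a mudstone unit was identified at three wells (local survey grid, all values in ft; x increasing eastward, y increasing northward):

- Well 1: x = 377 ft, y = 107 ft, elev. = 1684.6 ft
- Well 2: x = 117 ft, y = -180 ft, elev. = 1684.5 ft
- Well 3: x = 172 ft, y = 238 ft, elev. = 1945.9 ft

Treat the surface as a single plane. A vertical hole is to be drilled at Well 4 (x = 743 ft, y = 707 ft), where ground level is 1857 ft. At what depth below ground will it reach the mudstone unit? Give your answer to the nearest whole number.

29 ft

Two edge vectors: Well 1→Well 2 = (-260, -287, -0.1), Well 1→Well 3 = (-205, 131, 261.3).
Normal n = (Well 1→Well 2) × (Well 1→Well 3) = (-74980, 67958.5, -92895).
So ∂z/∂x = −n_x/n_z = −0.80715 and ∂z/∂y = −n_y/n_z = 0.73156.
Intercept c from Well 1: 1684.6 + 304.29 − 78.28 = 1910.62.
At (743, 707): z_contact = −599.7 + 517.2 + 1910.62 = 1828.1 ft.
Depth below ground = 1857 − 1828.1 = 29 ft.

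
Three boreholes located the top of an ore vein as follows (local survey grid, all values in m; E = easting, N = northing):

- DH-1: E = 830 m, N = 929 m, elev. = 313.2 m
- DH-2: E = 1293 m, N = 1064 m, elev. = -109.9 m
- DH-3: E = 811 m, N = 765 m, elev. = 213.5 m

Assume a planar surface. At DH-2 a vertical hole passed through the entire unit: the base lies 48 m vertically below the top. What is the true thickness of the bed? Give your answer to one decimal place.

Let the plane be z = a·E + b·N + c.
DH-2−DH-1: 463a + 135b = −423.1;  DH-3−DH-1: −19a − 164b = −99.7.
Solving gives a = −1.12923, b = 0.73875.
|∇z| = √(a²+b²) = 1.34941, so dip δ = arctan(1.34941) = 53.46°.
True thickness = vertical thickness × cos δ = 48 × cos 53.46° = 28.6 m.

28.6 m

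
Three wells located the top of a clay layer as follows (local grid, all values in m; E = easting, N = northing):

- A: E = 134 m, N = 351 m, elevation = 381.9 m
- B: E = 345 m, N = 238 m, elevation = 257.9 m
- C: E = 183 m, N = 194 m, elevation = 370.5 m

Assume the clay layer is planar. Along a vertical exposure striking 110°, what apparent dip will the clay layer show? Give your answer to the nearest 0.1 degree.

Let the plane be z = a·E + b·N + c.
B−A: 211a − 113b = −124;  C−A: 49a − 157b = −11.4.
Solving gives a = −0.65893, b = −0.13304.
Unit vector along 110° is (sin 110°, cos 110°) = (0.9397, -0.3420).
Slope in that direction = a·(0.9397) + b·(-0.3420) = −0.57369.
Apparent dip = arctan|0.57369| = 29.8° (true dip is 33.9°, so apparent ≤ true as expected).

29.8°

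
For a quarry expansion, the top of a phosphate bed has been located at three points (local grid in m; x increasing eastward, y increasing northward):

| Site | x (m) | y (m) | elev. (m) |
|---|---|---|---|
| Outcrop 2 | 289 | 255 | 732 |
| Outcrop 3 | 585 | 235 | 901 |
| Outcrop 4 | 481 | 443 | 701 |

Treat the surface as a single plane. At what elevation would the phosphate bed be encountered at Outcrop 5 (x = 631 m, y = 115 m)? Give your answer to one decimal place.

1009.1 m

Let the plane be z = a·x + b·y + c.
Outcrop 3−Outcrop 2: 296a − 20b = 169;  Outcrop 4−Outcrop 2: 192a + 188b = −31.
Solving gives a = 0.52367, b = −0.69970.
Then c = 732 − a·289 − b·255 = 759.08.
At (631, 115): z = 330.4 − 80.5 + 759.08 = 1009.1 m.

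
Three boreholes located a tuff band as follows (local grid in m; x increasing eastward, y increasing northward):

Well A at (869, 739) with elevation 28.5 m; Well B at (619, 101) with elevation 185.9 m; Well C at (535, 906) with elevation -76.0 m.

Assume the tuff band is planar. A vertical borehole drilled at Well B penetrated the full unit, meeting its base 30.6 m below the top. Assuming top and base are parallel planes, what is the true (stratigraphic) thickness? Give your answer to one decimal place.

28.9 m

Two edge vectors: Well A→Well B = (-250, -638, 157.4), Well A→Well C = (-334, 167, -104.5).
Normal n = (Well A→Well B) × (Well A→Well C) = (40385.2, -78696.6, -254842).
So ∂z/∂x = −n_x/n_z = 0.15847 and ∂z/∂y = −n_y/n_z = −0.30881.
|∇z| = √(a²+b²) = 0.34709, so dip δ = arctan(0.34709) = 19.14°.
True thickness = vertical thickness × cos δ = 30.6 × cos 19.14° = 28.9 m.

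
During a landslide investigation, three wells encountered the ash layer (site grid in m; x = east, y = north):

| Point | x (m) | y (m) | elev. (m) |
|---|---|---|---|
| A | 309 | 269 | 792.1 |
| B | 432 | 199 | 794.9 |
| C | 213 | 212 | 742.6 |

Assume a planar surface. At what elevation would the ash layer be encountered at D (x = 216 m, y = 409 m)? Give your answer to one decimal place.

Let the plane be z = a·x + b·y + c.
B−A: 123a − 70b = 2.8;  C−A: −96a − 57b = −49.5.
Solving gives a = 0.26397, b = 0.42384.
Then c = 792.1 − a·309 − b·269 = 596.52.
At (216, 409): z = 57.0 + 173.3 + 596.52 = 826.9 m.

826.9 m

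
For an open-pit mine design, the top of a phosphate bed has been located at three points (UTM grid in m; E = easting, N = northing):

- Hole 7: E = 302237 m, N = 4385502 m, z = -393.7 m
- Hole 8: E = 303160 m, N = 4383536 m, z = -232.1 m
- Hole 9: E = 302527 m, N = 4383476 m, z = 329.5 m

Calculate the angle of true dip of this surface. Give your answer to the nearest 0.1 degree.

44.1°

Two edge vectors: Hole 7→Hole 8 = (923, -1966, 161.6), Hole 7→Hole 9 = (290, -2026, 723.2).
Normal n = (Hole 7→Hole 8) × (Hole 7→Hole 9) = (-1094409.6, -620649.6, -1299858).
So ∂z/∂E = −n_x/n_z = −0.84195 and ∂z/∂N = −n_y/n_z = −0.47747.
Gradient magnitude |∇z| = √(a² + b²) = √(0.70887 + 0.22798) = 0.96791.
True dip = arctan(0.96791) = 44.1°, dipping toward ENE (azimuth ≈ 060°).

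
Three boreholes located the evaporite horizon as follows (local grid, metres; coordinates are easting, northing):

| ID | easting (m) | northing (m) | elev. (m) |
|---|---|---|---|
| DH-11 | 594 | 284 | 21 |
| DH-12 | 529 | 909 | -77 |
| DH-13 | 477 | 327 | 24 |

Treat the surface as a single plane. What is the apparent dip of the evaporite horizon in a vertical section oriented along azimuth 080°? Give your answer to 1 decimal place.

6.5°

Let the plane be z = a·easting + b·northing + c.
DH-12−DH-11: −65a + 625b = −98;  DH-13−DH-11: −117a + 43b = 3.
Solving gives a = −0.08658, b = −0.16580.
Unit vector along 080° is (sin 80°, cos 80°) = (0.9848, 0.1736).
Slope in that direction = a·(0.9848) + b·(0.1736) = −0.11405.
Apparent dip = arctan|0.11405| = 6.5° (true dip is 10.6°, so apparent ≤ true as expected).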